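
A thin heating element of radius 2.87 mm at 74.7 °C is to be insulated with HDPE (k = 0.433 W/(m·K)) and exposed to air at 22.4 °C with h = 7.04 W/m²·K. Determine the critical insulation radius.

r_cr = 6.15 cm

For a cylinder, r_cr = k_ins/h = 0.433/7.04 = 0.0615 m = 6.15 cm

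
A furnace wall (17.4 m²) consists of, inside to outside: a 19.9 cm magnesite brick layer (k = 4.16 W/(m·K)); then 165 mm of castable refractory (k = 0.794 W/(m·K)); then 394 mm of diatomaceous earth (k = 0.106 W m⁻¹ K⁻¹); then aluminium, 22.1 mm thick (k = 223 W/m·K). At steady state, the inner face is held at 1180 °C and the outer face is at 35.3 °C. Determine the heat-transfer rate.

Resistance network (inner→outer):
  R_magnesite brick = L/(kA) = 0.199/(4.16·17.4) = 0.002749 K/W
  R_castable refractory = L/(kA) = 0.165/(0.794·17.4) = 0.01194 K/W
  R_diatomaceous earth = L/(kA) = 0.394/(0.106·17.4) = 0.2136 K/W
  R_aluminium = L/(kA) = 0.0221/(223·17.4) = 5.696×10^-6 K/W
ΣR = 0.002749 + 0.01194 + 0.2136 + 5.696×10^-6 = 0.2283 K/W
Q = ΔT/ΣR = (1180 °C − 35.3 °C)/0.2283 = 5010 W

Q = 5010 W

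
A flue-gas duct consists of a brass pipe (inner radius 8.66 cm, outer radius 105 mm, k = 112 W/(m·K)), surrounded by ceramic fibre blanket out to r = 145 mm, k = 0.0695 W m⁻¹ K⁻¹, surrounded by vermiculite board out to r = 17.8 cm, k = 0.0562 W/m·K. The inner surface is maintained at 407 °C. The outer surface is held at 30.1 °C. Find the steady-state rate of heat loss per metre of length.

Series thermal resistances, inner to outer:
  R'_brass = ln(0.105/0.0866)/(2πk) = 0.1927/(2π·112) = 2.738×10^-4 m·K/W
  R'_ceramic fibre blanket = ln(0.145/0.105)/(2πk) = 0.3228/(2π·0.0695) = 0.7392 m·K/W
  R'_vermiculite board = ln(0.178/0.145)/(2πk) = 0.2050/(2π·0.0562) = 0.5807 m·K/W
ΣR = 2.738×10^-4 + 0.7392 + 0.5807 = 1.320 m·K/W
Q' = ΔT/ΣR = (407 °C − 30.1 °C)/1.320 = 286 W/m

Q' = 286 W/m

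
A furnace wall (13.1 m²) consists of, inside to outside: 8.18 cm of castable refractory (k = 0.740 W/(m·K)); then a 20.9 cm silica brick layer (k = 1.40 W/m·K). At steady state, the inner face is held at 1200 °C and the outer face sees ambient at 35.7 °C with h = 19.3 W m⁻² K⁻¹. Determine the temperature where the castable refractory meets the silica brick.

T = 787 °C

Series thermal resistances, inner to outer:
  R_castable refractory = L/(kA) = 0.0818/(0.740·13.1) = 0.008438 K/W
  R_silica brick = L/(kA) = 0.209/(1.40·13.1) = 0.01140 K/W
  R_conv,out = 1/(hA) = 1/(19.3·13.1) = 0.003955 K/W
ΣR = 0.008438 + 0.01140 + 0.003955 = 0.02379 K/W
Q = ΔT/ΣR = (1200 °C − 35.7 °C)/0.02379 = 48940 W
From the inner boundary to the castable refractory/silica brick interface, ΣR_partial = 0.008438 K/W.
T_interface = T_in − Q·ΣR_partial = 1200 °C − (48940)(0.008438) = 787 °C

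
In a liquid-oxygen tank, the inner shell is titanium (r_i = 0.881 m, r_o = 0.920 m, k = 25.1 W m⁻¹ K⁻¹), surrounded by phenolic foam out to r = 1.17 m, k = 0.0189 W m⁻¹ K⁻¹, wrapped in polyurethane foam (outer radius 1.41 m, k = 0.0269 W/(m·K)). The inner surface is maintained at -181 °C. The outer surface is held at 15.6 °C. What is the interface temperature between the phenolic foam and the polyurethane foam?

T = -44.5 °C

Series thermal resistances, inner to outer:
  R_titanium = (1/0.881 − 1/0.920)/(4πk) = 0.04812/(4π·25.1) = 1.526×10^-4 K/W
  R_phenolic foam = (1/0.920 − 1/1.17)/(4πk) = 0.2323/(4π·0.0189) = 0.9779 K/W
  R_polyurethane foam = (1/1.17 − 1/1.41)/(4πk) = 0.1455/(4π·0.0269) = 0.4304 K/W
ΣR = 1.526×10^-4 + 0.9779 + 0.4304 = 1.408 K/W
Q = ΔT/ΣR = (-181 °C − 15.6 °C)/1.408 = -139.6 W
From the inner boundary to the phenolic foam/polyurethane foam interface, ΣR_partial = 0.9781 K/W.
T_interface = T_in − Q·ΣR_partial = -181 °C − (-139.6)(0.9781) = -44.5 °C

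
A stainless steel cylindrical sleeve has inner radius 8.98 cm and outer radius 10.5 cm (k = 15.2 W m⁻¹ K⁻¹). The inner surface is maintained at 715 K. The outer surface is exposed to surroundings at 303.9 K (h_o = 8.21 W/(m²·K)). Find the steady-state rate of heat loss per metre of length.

Series thermal resistances, inner to outer:
  R'_stainless steel = ln(0.105/0.0898)/(2πk) = 0.1564/(2π·15.2) = 0.001637 m·K/W
  R'_conv,out = 1/(2πr h) = 1/(2π·0.105·8.21) = 0.1846 m·K/W
ΣR = 0.001637 + 0.1846 = 0.1862 m·K/W
Q' = ΔT/ΣR = (715 K − 303.9 K)/0.1862 = 2210 W/m

Q' = 2.21 kW/m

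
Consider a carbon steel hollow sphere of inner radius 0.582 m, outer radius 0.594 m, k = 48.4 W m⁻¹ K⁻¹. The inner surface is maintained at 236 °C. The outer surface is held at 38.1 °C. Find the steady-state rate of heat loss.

Q = 4πk·ΔT/(1/r₁ − 1/r₂) = 4π × 48.4 × 197.9 / (1/0.582 − 1/0.594) = 3.47×10^6 W

Q = 3.47×10^6 W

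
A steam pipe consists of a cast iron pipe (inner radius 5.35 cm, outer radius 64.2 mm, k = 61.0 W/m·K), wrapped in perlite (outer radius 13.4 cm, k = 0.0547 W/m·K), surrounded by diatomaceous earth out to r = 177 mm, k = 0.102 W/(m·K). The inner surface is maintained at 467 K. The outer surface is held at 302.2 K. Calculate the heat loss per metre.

Q' = 64.0 W/m

Resistance network (inner→outer):
  R'_cast iron = ln(0.0642/0.0535)/(2πk) = 0.1823/(2π·61.0) = 4.757×10^-4 m·K/W
  R'_perlite = ln(0.134/0.0642)/(2πk) = 0.7358/(2π·0.0547) = 2.141 m·K/W
  R'_diatomaceous earth = ln(0.177/0.134)/(2πk) = 0.2783/(2π·0.102) = 0.4343 m·K/W
ΣR = 4.757×10^-4 + 2.141 + 0.4343 = 2.576 m·K/W
Q' = ΔT/ΣR = (467 K − 302.2 K)/2.576 = 64.0 W/m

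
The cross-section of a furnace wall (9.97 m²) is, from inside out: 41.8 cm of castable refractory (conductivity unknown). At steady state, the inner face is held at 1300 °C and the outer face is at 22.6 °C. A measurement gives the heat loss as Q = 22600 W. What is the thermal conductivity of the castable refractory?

ΣR = ΔT/Q = |1300 − 22.6|/22600 = 0.05652 K/W
L/(kA) = 0.05652 ⇒ k = 0.418/(0.05652·9.97) = 0.742 W/m·K

k = 0.742 W/m·K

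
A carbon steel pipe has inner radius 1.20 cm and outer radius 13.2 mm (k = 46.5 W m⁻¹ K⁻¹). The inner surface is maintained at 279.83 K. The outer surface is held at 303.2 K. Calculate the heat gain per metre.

Q' = 2πk·ΔT/ln(r₂/r₁) = 2π × 46.5 × 23.37 / ln(0.0132/0.0120) = 71600 W/m

Q' = 71.6 kW/m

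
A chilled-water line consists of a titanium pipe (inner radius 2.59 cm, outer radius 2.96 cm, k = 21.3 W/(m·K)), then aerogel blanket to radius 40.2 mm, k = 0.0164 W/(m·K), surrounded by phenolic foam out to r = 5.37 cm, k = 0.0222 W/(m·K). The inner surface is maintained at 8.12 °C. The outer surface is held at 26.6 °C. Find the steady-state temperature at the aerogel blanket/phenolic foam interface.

Series thermal resistances, inner to outer:
  R'_titanium = ln(0.0296/0.0259)/(2πk) = 0.1335/(2π·21.3) = 9.978×10^-4 m·K/W
  R'_aerogel blanket = ln(0.0402/0.0296)/(2πk) = 0.3061/(2π·0.0164) = 2.970 m·K/W
  R'_phenolic foam = ln(0.0537/0.0402)/(2πk) = 0.2895/(2π·0.0222) = 2.076 m·K/W
ΣR = 9.978×10^-4 + 2.970 + 2.076 = 5.047 m·K/W
Q' = ΔT/ΣR = (8.12 °C − 26.6 °C)/5.047 = -3.662 W/m
From the inner boundary to the aerogel blanket/phenolic foam interface, ΣR_partial = 2.971 m·K/W.
T_interface = T_in − Q'·ΣR_partial = 8.12 °C − (-3.662)(2.971) = 19.0 °C

T = 19.0 °C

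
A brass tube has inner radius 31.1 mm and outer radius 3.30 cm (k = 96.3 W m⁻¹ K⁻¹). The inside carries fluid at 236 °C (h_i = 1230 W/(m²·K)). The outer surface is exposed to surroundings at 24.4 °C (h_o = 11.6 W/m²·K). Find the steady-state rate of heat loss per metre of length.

Treat each layer as a resistance in series:
  R'_conv,in = 1/(2πr h) = 1/(2π·0.0311·1230) = 0.004161 m·K/W
  R'_brass = ln(0.0330/0.0311)/(2πk) = 0.05930/(2π·96.3) = 9.800×10^-5 m·K/W
  R'_conv,out = 1/(2πr h) = 1/(2π·0.0330·11.6) = 0.4158 m·K/W
ΣR = 0.004161 + 9.800×10^-5 + 0.4158 = 0.4201 m·K/W
Q' = ΔT/ΣR = (236 °C − 24.4 °C)/0.4201 = 504 W/m

Q' = 504 W/m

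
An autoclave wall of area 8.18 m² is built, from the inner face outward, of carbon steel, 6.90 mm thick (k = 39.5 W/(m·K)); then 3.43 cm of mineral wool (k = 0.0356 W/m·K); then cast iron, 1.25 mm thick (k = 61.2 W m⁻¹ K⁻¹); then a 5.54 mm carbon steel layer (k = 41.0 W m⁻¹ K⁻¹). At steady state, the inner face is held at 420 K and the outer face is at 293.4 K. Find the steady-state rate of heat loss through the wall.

Resistance network (inner→outer):
  R_carbon steel = L/(kA) = 0.00690/(39.5·8.18) = 2.135×10^-5 K/W
  R_mineral wool = L/(kA) = 0.0343/(0.0356·8.18) = 0.1178 K/W
  R_cast iron = L/(kA) = 0.00125/(61.2·8.18) = 2.497×10^-6 K/W
  R_carbon steel = L/(kA) = 0.00554/(41.0·8.18) = 1.652×10^-5 K/W
ΣR = 2.135×10^-5 + 0.1178 + 2.497×10^-6 + 1.652×10^-5 = 0.1178 K/W
Q = ΔT/ΣR = (420 K − 293.4 K)/0.1178 = 1070 W

Q = 1070 W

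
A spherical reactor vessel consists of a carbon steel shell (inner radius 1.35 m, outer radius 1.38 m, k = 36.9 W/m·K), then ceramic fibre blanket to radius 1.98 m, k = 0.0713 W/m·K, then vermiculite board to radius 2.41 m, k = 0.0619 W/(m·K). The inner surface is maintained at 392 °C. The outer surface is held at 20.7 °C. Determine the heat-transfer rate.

Q = 1030 W

Treat each layer as a resistance in series:
  R_carbon steel = (1/1.35 − 1/1.38)/(4πk) = 0.01610/(4π·36.9) = 3.473×10^-5 K/W
  R_ceramic fibre blanket = (1/1.38 − 1/1.98)/(4πk) = 0.2196/(4π·0.0713) = 0.2451 K/W
  R_vermiculite board = (1/1.98 − 1/2.41)/(4πk) = 0.09011/(4π·0.0619) = 0.1158 K/W
ΣR = 3.473×10^-5 + 0.2451 + 0.1158 = 0.3609 K/W
Q = ΔT/ΣR = (392 °C − 20.7 °C)/0.3609 = 1030 W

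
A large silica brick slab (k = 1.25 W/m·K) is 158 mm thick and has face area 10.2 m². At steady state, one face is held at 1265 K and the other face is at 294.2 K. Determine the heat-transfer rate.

Q = 78.3 kW

Q = kA·ΔT/L = 1.25 × 10.2 × |1265 K − 294.2 K| / 0.158 = 78300 W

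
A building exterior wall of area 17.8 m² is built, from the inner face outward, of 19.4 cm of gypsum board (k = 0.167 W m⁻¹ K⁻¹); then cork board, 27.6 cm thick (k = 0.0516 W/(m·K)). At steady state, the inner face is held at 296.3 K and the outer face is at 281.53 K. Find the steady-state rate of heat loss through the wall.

Q = 40.4 W

Resistance network (inner→outer):
  R_gypsum board = L/(kA) = 0.194/(0.167·17.8) = 0.06526 K/W
  R_cork board = L/(kA) = 0.276/(0.0516·17.8) = 0.3005 K/W
ΣR = 0.06526 + 0.3005 = 0.3658 K/W
Q = ΔT/ΣR = (296.3 K − 281.53 K)/0.3658 = 40.4 W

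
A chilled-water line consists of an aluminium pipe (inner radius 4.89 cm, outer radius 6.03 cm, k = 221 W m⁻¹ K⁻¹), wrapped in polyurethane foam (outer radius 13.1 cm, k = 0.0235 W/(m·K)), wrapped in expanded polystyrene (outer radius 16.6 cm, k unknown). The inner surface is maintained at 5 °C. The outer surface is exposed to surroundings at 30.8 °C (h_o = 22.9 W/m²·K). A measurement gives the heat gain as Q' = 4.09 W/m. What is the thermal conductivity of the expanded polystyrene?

k = 0.0373 W/m·K

ΣR = ΔT/Q' = |5 − 30.8|/4.09 = 6.308 m·K/W
Known resistances:
  R'_aluminium = ln(0.0603/0.0489)/(2πk) = 0.2096/(2π·221) = 1.509×10^-4 m·K/W
  R'_polyurethane foam = ln(0.131/0.0603)/(2πk) = 0.7759/(2π·0.0235) = 5.255 m·K/W
  R'_conv,out = 1/(2πr h) = 1/(2π·0.166·22.9) = 0.04187 m·K/W
R_expanded polystyrene = ΣR − ΣR_known = 6.308 − 5.297 = 1.011 m·K/W
ln(r₂/r₁)/(2πk) = 1.011 ⇒ k = 0.2368/(2π·1.011) = 0.0373 W/m·K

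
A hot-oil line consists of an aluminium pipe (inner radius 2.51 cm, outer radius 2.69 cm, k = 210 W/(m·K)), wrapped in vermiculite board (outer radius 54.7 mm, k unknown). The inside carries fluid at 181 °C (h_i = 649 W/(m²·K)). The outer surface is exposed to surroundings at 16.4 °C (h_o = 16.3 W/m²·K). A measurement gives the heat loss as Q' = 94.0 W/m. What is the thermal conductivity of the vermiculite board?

k = 0.0723 W/m·K

ΣR = ΔT/Q' = |181 − 16.4|/94.0 = 1.751 m·K/W
Known resistances:
  R'_conv,in = 1/(2πr h) = 1/(2π·0.0251·649) = 0.009770 m·K/W
  R'_aluminium = ln(0.0269/0.0251)/(2πk) = 0.06926/(2π·210) = 5.249×10^-5 m·K/W
  R'_conv,out = 1/(2πr h) = 1/(2π·0.0547·16.3) = 0.1785 m·K/W
R_vermiculite board = ΣR − ΣR_known = 1.751 − 0.1883 = 1.563 m·K/W
ln(r₂/r₁)/(2πk) = 1.563 ⇒ k = 0.7097/(2π·1.563) = 0.0723 W/m·K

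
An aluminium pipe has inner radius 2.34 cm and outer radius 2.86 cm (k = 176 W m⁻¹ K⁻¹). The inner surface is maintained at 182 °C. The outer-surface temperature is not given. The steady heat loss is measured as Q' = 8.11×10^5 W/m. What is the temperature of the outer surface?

Sum the resistances:
  R'_aluminium = ln(0.0286/0.0234)/(2πk) = 0.2007/(2π·176) = 1.815×10^-4 m·K/W
ΣR = 1.815×10^-4 m·K/W
ΔT = Q'·ΣR = 8.11×10^5 × 1.815×10^-4 = 147.2 K
Heat flows outward, so T_out = T_in − ΔT = 182 − 147.2 = 34.8 °C

T_out = 34.8 °C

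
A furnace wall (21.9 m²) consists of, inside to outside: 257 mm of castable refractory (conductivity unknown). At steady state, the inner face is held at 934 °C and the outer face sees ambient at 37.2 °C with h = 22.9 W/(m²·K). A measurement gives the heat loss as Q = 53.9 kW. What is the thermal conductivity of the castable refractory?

ΣR = ΔT/Q = |934 − 37.2|/53900 = 0.01664 K/W
Known resistances:
  R_conv,out = 1/(hA) = 1/(22.9·21.9) = 0.001994 K/W
R_castable refractory = ΣR − ΣR_known = 0.01664 − 0.001994 = 0.01465 K/W
L/(kA) = 0.01465 ⇒ k = 0.257/(0.01465·21.9) = 0.801 W/m·K

k = 0.801 W/m·K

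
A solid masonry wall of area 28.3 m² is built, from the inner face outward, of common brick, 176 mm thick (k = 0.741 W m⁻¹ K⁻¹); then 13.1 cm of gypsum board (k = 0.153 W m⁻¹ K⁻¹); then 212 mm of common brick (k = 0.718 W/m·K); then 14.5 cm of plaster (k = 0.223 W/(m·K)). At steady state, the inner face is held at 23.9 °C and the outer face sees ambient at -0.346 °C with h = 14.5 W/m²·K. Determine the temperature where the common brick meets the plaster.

Resistance network (inner→outer):
  R_common brick = L/(kA) = 0.176/(0.741·28.3) = 0.008393 K/W
  R_gypsum board = L/(kA) = 0.131/(0.153·28.3) = 0.03025 K/W
  R_common brick = L/(kA) = 0.212/(0.718·28.3) = 0.01043 K/W
  R_plaster = L/(kA) = 0.145/(0.223·28.3) = 0.02298 K/W
  R_conv,out = 1/(hA) = 1/(14.5·28.3) = 0.002437 K/W
ΣR = 0.008393 + 0.03025 + 0.01043 + 0.02298 + 0.002437 = 0.07449 K/W
Q = ΔT/ΣR = (23.9 °C − -0.346 °C)/0.07449 = 325.5 W
From the inner boundary to the common brick/plaster interface, ΣR_partial = 0.04907 K/W.
T_interface = T_in − Q·ΣR_partial = 23.9 °C − (325.5)(0.04907) = 7.93 °C

T = 7.93 °C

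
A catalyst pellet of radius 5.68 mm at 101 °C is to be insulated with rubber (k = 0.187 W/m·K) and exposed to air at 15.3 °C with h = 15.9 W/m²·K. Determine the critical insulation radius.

r_cr = 2.35 cm

For a sphere, r_cr = 2k_ins/h = 2·0.187/15.9 = 0.0235 m = 2.35 cm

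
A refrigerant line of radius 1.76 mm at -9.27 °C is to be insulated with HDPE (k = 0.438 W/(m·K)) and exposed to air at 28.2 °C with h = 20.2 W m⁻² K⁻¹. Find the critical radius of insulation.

For a cylinder, r_cr = k_ins/h = 0.438/20.2 = 0.0217 m = 2.17 cm

r_cr = 2.17 cm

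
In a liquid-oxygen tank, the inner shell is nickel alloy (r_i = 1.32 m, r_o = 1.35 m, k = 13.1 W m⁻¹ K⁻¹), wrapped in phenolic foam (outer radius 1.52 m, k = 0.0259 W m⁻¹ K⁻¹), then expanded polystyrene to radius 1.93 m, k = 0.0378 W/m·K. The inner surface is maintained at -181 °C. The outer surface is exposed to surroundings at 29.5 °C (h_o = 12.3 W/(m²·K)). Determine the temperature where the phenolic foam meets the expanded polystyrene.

Resistance network (inner→outer):
  R_nickel alloy = (1/1.32 − 1/1.35)/(4πk) = 0.01684/(4π·13.1) = 1.023×10^-4 K/W
  R_phenolic foam = (1/1.35 − 1/1.52)/(4πk) = 0.08285/(4π·0.0259) = 0.2545 K/W
  R_expanded polystyrene = (1/1.52 − 1/1.93)/(4πk) = 0.1398/(4π·0.0378) = 0.2942 K/W
  R_conv,out = 1/(4πr²h) = 1/(4π·1.93²·12.3) = 0.001737 K/W
ΣR = 1.023×10^-4 + 0.2545 + 0.2942 + 0.001737 = 0.5505 K/W
Q = ΔT/ΣR = (-181 °C − 29.5 °C)/0.5505 = -382.4 W
From the inner boundary to the phenolic foam/expanded polystyrene interface, ΣR_partial = 0.2546 K/W.
T_interface = T_in − Q·ΣR_partial = -181 °C − (-382.4)(0.2546) = -83.6 °C

T = -83.6 °C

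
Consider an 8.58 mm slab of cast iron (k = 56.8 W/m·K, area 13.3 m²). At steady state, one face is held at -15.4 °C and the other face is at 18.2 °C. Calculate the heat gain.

Q = 2960 kW

Q = kA·ΔT/L = 56.8 × 13.3 × |-15.4 °C − 18.2 °C| / 0.00858 = 2.96×10^6 W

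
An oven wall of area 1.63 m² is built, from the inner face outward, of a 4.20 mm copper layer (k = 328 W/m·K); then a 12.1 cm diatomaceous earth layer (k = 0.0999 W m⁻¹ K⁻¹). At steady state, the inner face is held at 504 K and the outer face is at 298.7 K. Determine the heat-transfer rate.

Q = 276 W

Treat each layer as a resistance in series:
  R_copper = L/(kA) = 0.00420/(328·1.63) = 7.856×10^-6 K/W
  R_diatomaceous earth = L/(kA) = 0.121/(0.0999·1.63) = 0.7431 K/W
ΣR = 7.856×10^-6 + 0.7431 = 0.7431 K/W
Q = ΔT/ΣR = (504 K − 298.7 K)/0.7431 = 276 W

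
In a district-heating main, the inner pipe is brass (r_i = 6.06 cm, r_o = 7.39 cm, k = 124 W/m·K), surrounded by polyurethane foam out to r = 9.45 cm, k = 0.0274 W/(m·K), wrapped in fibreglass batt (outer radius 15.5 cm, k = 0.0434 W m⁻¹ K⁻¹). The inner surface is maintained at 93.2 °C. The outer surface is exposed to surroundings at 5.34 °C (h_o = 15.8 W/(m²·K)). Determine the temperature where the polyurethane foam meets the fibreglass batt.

T = 55.3 °C

Resistance network (inner→outer):
  R'_brass = ln(0.0739/0.0606)/(2πk) = 0.1984/(2π·124) = 2.547×10^-4 m·K/W
  R'_polyurethane foam = ln(0.0945/0.0739)/(2πk) = 0.2459/(2π·0.0274) = 1.428 m·K/W
  R'_fibreglass batt = ln(0.155/0.0945)/(2πk) = 0.4948/(2π·0.0434) = 1.815 m·K/W
  R'_conv,out = 1/(2πr h) = 1/(2π·0.155·15.8) = 0.06499 m·K/W
ΣR = 2.547×10^-4 + 1.428 + 1.815 + 0.06499 = 3.308 m·K/W
Q' = ΔT/ΣR = (93.2 °C − 5.34 °C)/3.308 = 26.56 W/m
From the inner boundary to the polyurethane foam/fibreglass batt interface, ΣR_partial = 1.428 m·K/W.
T_interface = T_in − Q'·ΣR_partial = 93.2 °C − (26.56)(1.428) = 55.3 °C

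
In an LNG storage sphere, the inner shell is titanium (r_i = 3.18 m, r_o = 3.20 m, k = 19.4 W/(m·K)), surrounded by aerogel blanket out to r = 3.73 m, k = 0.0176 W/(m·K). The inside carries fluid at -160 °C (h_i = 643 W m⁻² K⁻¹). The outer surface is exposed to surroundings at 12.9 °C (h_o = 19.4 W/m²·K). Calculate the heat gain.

Q = 860 W

Treat each layer as a resistance in series:
  R_conv,in = 1/(4πr²h) = 1/(4π·3.18²·643) = 1.224×10^-5 K/W
  R_titanium = (1/3.18 − 1/3.20)/(4πk) = 0.001965/(4π·19.4) = 8.062×10^-6 K/W
  R_aerogel blanket = (1/3.20 − 1/3.73)/(4πk) = 0.04440/(4π·0.0176) = 0.2008 K/W
  R_conv,out = 1/(4πr²h) = 1/(4π·3.73²·19.4) = 2.948×10^-4 K/W
ΣR = 1.224×10^-5 + 8.062×10^-6 + 0.2008 + 2.948×10^-4 = 0.2011 K/W
Q = ΔT/ΣR = (-160 °C − 12.9 °C)/0.2011 = -860 W
(Negative Q ⇒ heat flows inward; heat gain = 860 W.)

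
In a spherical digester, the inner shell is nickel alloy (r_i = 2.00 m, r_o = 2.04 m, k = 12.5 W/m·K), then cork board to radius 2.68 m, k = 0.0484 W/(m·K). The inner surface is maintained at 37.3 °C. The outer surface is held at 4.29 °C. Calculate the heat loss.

Q = 171 W

Treat each layer as a resistance in series:
  R_nickel alloy = (1/2.00 − 1/2.04)/(4πk) = 0.009804/(4π·12.5) = 6.241×10^-5 K/W
  R_cork board = (1/2.04 − 1/2.68)/(4πk) = 0.1171/(4π·0.0484) = 0.1925 K/W
ΣR = 6.241×10^-5 + 0.1925 = 0.1926 K/W
Q = ΔT/ΣR = (37.3 °C − 4.29 °C)/0.1926 = 171 W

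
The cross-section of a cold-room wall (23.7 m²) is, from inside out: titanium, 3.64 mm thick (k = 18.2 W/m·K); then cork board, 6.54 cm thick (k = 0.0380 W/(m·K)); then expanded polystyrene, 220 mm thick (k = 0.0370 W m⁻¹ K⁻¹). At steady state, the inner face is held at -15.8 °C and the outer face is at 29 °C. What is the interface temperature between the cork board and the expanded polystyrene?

T = -5.74 °C

Series thermal resistances, inner to outer:
  R_titanium = L/(kA) = 0.00364/(18.2·23.7) = 8.439×10^-6 K/W
  R_cork board = L/(kA) = 0.0654/(0.0380·23.7) = 0.07262 K/W
  R_expanded polystyrene = L/(kA) = 0.220/(0.0370·23.7) = 0.2509 K/W
ΣR = 8.439×10^-6 + 0.07262 + 0.2509 = 0.3235 K/W
Q = ΔT/ΣR = (-15.8 °C − 29 °C)/0.3235 = -138.5 W
From the inner boundary to the cork board/expanded polystyrene interface, ΣR_partial = 0.07263 K/W.
T_interface = T_in − Q·ΣR_partial = -15.8 °C − (-138.5)(0.07263) = -5.74 °C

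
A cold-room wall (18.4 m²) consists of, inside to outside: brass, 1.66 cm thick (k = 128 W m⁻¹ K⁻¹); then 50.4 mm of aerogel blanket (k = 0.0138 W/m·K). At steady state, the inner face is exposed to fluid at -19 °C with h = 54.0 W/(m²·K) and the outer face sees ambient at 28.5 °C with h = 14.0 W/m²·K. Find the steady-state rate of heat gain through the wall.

Resistance network (inner→outer):
  R_conv,in = 1/(hA) = 1/(54.0·18.4) = 0.001006 K/W
  R_brass = L/(kA) = 0.0166/(128·18.4) = 7.048×10^-6 K/W
  R_aerogel blanket = L/(kA) = 0.0504/(0.0138·18.4) = 0.1985 K/W
  R_conv,out = 1/(hA) = 1/(14.0·18.4) = 0.003882 K/W
ΣR = 0.001006 + 7.048×10^-6 + 0.1985 + 0.003882 = 0.2034 K/W
Q = ΔT/ΣR = (-19 °C − 28.5 °C)/0.2034 = -234 W
(Negative Q ⇒ heat flows inward; heat gain = 234 W.)

Q = 234 W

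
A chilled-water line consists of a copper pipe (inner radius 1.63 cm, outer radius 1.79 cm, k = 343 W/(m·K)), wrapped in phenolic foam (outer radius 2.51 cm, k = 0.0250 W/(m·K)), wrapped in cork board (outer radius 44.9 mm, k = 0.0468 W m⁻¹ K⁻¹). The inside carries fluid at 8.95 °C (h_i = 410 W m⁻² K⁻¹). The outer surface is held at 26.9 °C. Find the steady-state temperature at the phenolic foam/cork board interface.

Treat each layer as a resistance in series:
  R'_conv,in = 1/(2πr h) = 1/(2π·0.0163·410) = 0.02381 m·K/W
  R'_copper = ln(0.0179/0.0163)/(2πk) = 0.09364/(2π·343) = 4.345×10^-5 m·K/W
  R'_phenolic foam = ln(0.0251/0.0179)/(2πk) = 0.3381/(2π·0.0250) = 2.152 m·K/W
  R'_cork board = ln(0.0449/0.0251)/(2πk) = 0.5816/(2π·0.0468) = 1.978 m·K/W
ΣR = 0.02381 + 4.345×10^-5 + 2.152 + 1.978 = 4.154 m·K/W
Q' = ΔT/ΣR = (8.95 °C − 26.9 °C)/4.154 = -4.321 W/m
From the inner boundary to the phenolic foam/cork board interface, ΣR_partial = 2.176 m·K/W.
T_interface = T_in − Q'·ΣR_partial = 8.95 °C − (-4.321)(2.176) = 18.4 °C

T = 18.4 °C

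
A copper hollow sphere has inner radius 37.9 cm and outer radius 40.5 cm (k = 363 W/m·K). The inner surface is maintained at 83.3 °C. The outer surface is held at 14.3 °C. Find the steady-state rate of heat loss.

Q = 1.86×10^6 W

Q = 4πk·ΔT/(1/r₁ − 1/r₂) = 4π × 363 × 69 / (1/0.379 − 1/0.405) = 1.86×10^6 W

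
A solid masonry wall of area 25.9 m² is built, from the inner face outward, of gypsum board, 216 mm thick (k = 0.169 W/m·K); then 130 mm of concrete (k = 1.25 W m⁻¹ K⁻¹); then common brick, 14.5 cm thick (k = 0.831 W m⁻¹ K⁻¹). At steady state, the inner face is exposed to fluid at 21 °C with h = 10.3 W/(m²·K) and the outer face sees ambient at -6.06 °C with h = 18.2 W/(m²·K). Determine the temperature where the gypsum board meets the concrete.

Resistance network (inner→outer):
  R_conv,in = 1/(hA) = 1/(10.3·25.9) = 0.003749 K/W
  R_gypsum board = L/(kA) = 0.216/(0.169·25.9) = 0.04935 K/W
  R_concrete = L/(kA) = 0.130/(1.25·25.9) = 0.004015 K/W
  R_common brick = L/(kA) = 0.145/(0.831·25.9) = 0.006737 K/W
  R_conv,out = 1/(hA) = 1/(18.2·25.9) = 0.002121 K/W
ΣR = 0.003749 + 0.04935 + 0.004015 + 0.006737 + 0.002121 = 0.06597 K/W
Q = ΔT/ΣR = (21 °C − -6.06 °C)/0.06597 = 410.2 W
From the inner boundary to the gypsum board/concrete interface, ΣR_partial = 0.05310 K/W.
T_interface = T_in − Q·ΣR_partial = 21 °C − (410.2)(0.05310) = -0.78 °C

T = -0.78 °C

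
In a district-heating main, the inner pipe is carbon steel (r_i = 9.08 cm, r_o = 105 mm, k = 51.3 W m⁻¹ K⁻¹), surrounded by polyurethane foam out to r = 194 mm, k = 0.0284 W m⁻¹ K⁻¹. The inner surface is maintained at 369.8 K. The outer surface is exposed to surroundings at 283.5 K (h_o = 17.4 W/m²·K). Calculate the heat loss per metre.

Q' = 24.7 W/m

Series thermal resistances, inner to outer:
  R'_carbon steel = ln(0.105/0.0908)/(2πk) = 0.1453/(2π·51.3) = 4.508×10^-4 m·K/W
  R'_polyurethane foam = ln(0.194/0.105)/(2πk) = 0.6139/(2π·0.0284) = 3.440 m·K/W
  R'_conv,out = 1/(2πr h) = 1/(2π·0.194·17.4) = 0.04715 m·K/W
ΣR = 4.508×10^-4 + 3.440 + 0.04715 = 3.488 m·K/W
Q' = ΔT/ΣR = (369.8 K − 283.5 K)/3.488 = 24.7 W/m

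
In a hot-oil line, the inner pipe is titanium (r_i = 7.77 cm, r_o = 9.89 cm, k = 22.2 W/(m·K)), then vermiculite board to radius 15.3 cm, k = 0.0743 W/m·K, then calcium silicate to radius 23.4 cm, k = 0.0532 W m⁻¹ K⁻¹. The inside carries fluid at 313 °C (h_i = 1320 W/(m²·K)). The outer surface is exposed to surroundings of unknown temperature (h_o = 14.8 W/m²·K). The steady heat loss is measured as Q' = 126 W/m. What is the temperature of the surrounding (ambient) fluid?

Series resistances:
  R'_conv,in = 1/(2πr h) = 1/(2π·0.0777·1320) = 0.001552 m·K/W
  R'_titanium = ln(0.0989/0.0777)/(2πk) = 0.2413/(2π·22.2) = 0.001730 m·K/W
  R'_vermiculite board = ln(0.153/0.0989)/(2πk) = 0.4363/(2π·0.0743) = 0.9346 m·K/W
  R'_calcium silicate = ln(0.234/0.153)/(2πk) = 0.4249/(2π·0.0532) = 1.271 m·K/W
  R'_conv,out = 1/(2πr h) = 1/(2π·0.234·14.8) = 0.04596 m·K/W
ΣR = 2.255 m·K/W
ΔT = Q'·ΣR = 126 × 2.255 = 284.1 K
Heat flows outward, so T_out = T_in − ΔT = 313 − 284.1 = 28.9 °C

T_out = 28.9 °C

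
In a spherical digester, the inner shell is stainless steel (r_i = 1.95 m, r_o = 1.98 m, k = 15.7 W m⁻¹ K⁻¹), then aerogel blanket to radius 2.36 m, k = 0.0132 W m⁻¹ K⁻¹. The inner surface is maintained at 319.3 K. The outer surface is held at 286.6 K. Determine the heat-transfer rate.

Treat each layer as a resistance in series:
  R_stainless steel = (1/1.95 − 1/1.98)/(4πk) = 0.007770/(4π·15.7) = 3.938×10^-5 K/W
  R_aerogel blanket = (1/1.98 − 1/2.36)/(4πk) = 0.08132/(4π·0.0132) = 0.4903 K/W
ΣR = 3.938×10^-5 + 0.4903 = 0.4903 K/W
Q = ΔT/ΣR = (319.3 K − 286.6 K)/0.4903 = 66.7 W

Q = 66.7 W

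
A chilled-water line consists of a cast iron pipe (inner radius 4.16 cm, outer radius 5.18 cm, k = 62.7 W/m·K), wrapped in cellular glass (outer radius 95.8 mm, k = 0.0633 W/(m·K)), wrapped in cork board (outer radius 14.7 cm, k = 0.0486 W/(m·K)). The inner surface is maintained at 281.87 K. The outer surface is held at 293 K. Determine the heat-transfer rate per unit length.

Q' = 3.77 W/m

Series thermal resistances, inner to outer:
  R'_cast iron = ln(0.0518/0.0416)/(2πk) = 0.2193/(2π·62.7) = 5.566×10^-4 m·K/W
  R'_cellular glass = ln(0.0958/0.0518)/(2πk) = 0.6149/(2π·0.0633) = 1.546 m·K/W
  R'_cork board = ln(0.147/0.0958)/(2πk) = 0.4282/(2π·0.0486) = 1.402 m·K/W
ΣR = 5.566×10^-4 + 1.546 + 1.402 = 2.949 m·K/W
Q' = ΔT/ΣR = (281.87 K − 293 K)/2.949 = -3.77 W/m
(Negative Q' ⇒ heat flows inward; heat gain = 3.77 W/m.)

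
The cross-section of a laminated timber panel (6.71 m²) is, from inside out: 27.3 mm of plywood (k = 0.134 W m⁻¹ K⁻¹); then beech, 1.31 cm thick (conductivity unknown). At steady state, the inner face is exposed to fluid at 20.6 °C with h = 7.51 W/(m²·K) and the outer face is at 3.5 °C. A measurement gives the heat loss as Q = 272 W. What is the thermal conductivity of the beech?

k = 0.154 W/m·K

ΣR = ΔT/Q = |20.6 − 3.5|/272 = 0.06287 K/W
Known resistances:
  R_conv,in = 1/(hA) = 1/(7.51·6.71) = 0.01984 K/W
  R_plywood = L/(kA) = 0.0273/(0.134·6.71) = 0.03036 K/W
R_beech = ΣR − ΣR_known = 0.06287 − 0.05020 = 0.01267 K/W
L/(kA) = 0.01267 ⇒ k = 0.0131/(0.01267·6.71) = 0.154 W/m·K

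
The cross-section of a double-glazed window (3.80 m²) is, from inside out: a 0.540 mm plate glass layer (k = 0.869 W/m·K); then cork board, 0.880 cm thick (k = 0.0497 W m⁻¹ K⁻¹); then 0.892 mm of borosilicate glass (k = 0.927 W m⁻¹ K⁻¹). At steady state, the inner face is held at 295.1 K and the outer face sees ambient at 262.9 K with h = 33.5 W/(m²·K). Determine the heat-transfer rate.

Series thermal resistances, inner to outer:
  R_plate glass = L/(kA) = 5.40×10^-4/(0.869·3.80) = 1.635×10^-4 K/W
  R_cork board = L/(kA) = 0.00880/(0.0497·3.80) = 0.04660 K/W
  R_borosilicate glass = L/(kA) = 8.92×10^-4/(0.927·3.80) = 2.532×10^-4 K/W
  R_conv,out = 1/(hA) = 1/(33.5·3.80) = 0.007855 K/W
ΣR = 1.635×10^-4 + 0.04660 + 2.532×10^-4 + 0.007855 = 0.05487 K/W
Q = ΔT/ΣR = (295.1 K − 262.9 K)/0.05487 = 587 W

Q = 587 W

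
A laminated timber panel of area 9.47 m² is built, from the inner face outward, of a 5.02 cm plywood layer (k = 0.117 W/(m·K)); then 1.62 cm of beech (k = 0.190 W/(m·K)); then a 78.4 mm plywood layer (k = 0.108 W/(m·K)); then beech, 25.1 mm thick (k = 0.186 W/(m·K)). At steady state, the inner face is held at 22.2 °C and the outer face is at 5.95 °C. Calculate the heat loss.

Q = 112 W

Treat each layer as a resistance in series:
  R_plywood = L/(kA) = 0.0502/(0.117·9.47) = 0.04531 K/W
  R_beech = L/(kA) = 0.0162/(0.190·9.47) = 0.009004 K/W
  R_plywood = L/(kA) = 0.0784/(0.108·9.47) = 0.07666 K/W
  R_beech = L/(kA) = 0.0251/(0.186·9.47) = 0.01425 K/W
ΣR = 0.04531 + 0.009004 + 0.07666 + 0.01425 = 0.1452 K/W
Q = ΔT/ΣR = (22.2 °C − 5.95 °C)/0.1452 = 112 W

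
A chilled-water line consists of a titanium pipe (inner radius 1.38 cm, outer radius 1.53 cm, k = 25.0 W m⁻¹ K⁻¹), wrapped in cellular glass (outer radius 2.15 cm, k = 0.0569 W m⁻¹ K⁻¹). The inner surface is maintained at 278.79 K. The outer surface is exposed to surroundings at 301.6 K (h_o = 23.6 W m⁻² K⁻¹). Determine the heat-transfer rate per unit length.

Q' = 18.0 W/m

Series thermal resistances, inner to outer:
  R'_titanium = ln(0.0153/0.0138)/(2πk) = 0.1032/(2π·25.0) = 6.569×10^-4 m·K/W
  R'_cellular glass = ln(0.0215/0.0153)/(2πk) = 0.3402/(2π·0.0569) = 0.9516 m·K/W
  R'_conv,out = 1/(2πr h) = 1/(2π·0.0215·23.6) = 0.3137 m·K/W
ΣR = 6.569×10^-4 + 0.9516 + 0.3137 = 1.266 m·K/W
Q' = ΔT/ΣR = (278.79 K − 301.6 K)/1.266 = -18.0 W/m
(Negative Q' ⇒ heat flows inward; heat gain = 18.0 W/m.)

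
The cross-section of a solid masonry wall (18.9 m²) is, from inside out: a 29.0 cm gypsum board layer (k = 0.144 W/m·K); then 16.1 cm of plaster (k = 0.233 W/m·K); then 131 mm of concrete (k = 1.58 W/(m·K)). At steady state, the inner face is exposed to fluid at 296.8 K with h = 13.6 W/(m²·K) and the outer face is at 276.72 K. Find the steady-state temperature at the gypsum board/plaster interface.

T = 282.15 K

Resistance network (inner→outer):
  R_conv,in = 1/(hA) = 1/(13.6·18.9) = 0.003890 K/W
  R_gypsum board = L/(kA) = 0.290/(0.144·18.9) = 0.1066 K/W
  R_plaster = L/(kA) = 0.161/(0.233·18.9) = 0.03656 K/W
  R_concrete = L/(kA) = 0.131/(1.58·18.9) = 0.004387 K/W
ΣR = 0.003890 + 0.1066 + 0.03656 + 0.004387 = 0.1514 K/W
Q = ΔT/ΣR = (296.8 K − 276.72 K)/0.1514 = 132.6 W
From the inner boundary to the gypsum board/plaster interface, ΣR_partial = 0.1105 K/W.
T_interface = T_in − Q·ΣR_partial = 296.8 K − (132.6)(0.1105) = 282.15 K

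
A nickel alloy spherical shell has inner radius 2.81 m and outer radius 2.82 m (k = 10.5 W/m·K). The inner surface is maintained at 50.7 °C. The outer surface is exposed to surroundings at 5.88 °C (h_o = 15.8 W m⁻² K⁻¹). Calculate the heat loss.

Resistance network (inner→outer):
  R_nickel alloy = (1/2.81 − 1/2.82)/(4πk) = 0.001262/(4π·10.5) = 9.564×10^-6 K/W
  R_conv,out = 1/(4πr²h) = 1/(4π·2.82²·15.8) = 6.333×10^-4 K/W
ΣR = 9.564×10^-6 + 6.333×10^-4 = 6.429×10^-4 K/W
Q = ΔT/ΣR = (50.7 °C − 5.88 °C)/6.429×10^-4 = 69700 W

Q = 69.7 kW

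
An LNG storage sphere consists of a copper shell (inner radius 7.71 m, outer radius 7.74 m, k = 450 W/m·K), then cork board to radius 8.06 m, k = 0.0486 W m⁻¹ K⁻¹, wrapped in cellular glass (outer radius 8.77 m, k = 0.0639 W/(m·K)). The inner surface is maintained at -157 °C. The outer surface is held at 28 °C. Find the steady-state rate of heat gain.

Q = 8850 W

Treat each layer as a resistance in series:
  R_copper = (1/7.71 − 1/7.74)/(4πk) = 5.027×10^-4/(4π·450) = 8.890×10^-8 K/W
  R_cork board = (1/7.74 − 1/8.06)/(4πk) = 0.005129/(4π·0.0486) = 0.008399 K/W
  R_cellular glass = (1/8.06 − 1/8.77)/(4πk) = 0.01004/(4π·0.0639) = 0.01251 K/W
ΣR = 8.890×10^-8 + 0.008399 + 0.01251 = 0.02091 K/W
Q = ΔT/ΣR = (-157 °C − 28 °C)/0.02091 = -8850 W
(Negative Q ⇒ heat flows inward; heat gain = 8850 W.)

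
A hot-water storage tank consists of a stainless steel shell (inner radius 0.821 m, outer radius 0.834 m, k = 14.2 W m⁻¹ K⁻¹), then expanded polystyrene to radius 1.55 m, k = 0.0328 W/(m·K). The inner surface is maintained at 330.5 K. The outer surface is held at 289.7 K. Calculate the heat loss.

Q = 30.4 W

Series thermal resistances, inner to outer:
  R_stainless steel = (1/0.821 − 1/0.834)/(4πk) = 0.01899/(4π·14.2) = 1.064×10^-4 K/W
  R_expanded polystyrene = (1/0.834 − 1/1.55)/(4πk) = 0.5539/(4π·0.0328) = 1.344 K/W
ΣR = 1.064×10^-4 + 1.344 = 1.344 K/W
Q = ΔT/ΣR = (330.5 K − 289.7 K)/1.344 = 30.4 W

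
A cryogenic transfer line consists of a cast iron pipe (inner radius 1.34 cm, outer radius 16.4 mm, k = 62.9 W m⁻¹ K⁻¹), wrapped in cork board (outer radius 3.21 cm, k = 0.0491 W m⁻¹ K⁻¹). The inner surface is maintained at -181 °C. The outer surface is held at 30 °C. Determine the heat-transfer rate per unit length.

Q' = 96.9 W/m

Series thermal resistances, inner to outer:
  R'_cast iron = ln(0.0164/0.0134)/(2πk) = 0.2020/(2π·62.9) = 5.112×10^-4 m·K/W
  R'_cork board = ln(0.0321/0.0164)/(2πk) = 0.6716/(2π·0.0491) = 2.177 m·K/W
ΣR = 5.112×10^-4 + 2.177 = 2.178 m·K/W
Q' = ΔT/ΣR = (-181 °C − 30 °C)/2.178 = -96.9 W/m
(Negative Q' ⇒ heat flows inward; heat gain = 96.9 W/m.)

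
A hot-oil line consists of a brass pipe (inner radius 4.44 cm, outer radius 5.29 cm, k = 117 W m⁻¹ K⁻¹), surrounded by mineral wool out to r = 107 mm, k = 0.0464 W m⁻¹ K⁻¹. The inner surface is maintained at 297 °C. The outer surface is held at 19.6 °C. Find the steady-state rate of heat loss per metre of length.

Q' = 115 W/m

Resistance network (inner→outer):
  R'_brass = ln(0.0529/0.0444)/(2πk) = 0.1752/(2π·117) = 2.383×10^-4 m·K/W
  R'_mineral wool = ln(0.107/0.0529)/(2πk) = 0.7044/(2π·0.0464) = 2.416 m·K/W
ΣR = 2.383×10^-4 + 2.416 = 2.416 m·K/W
Q' = ΔT/ΣR = (297 °C − 19.6 °C)/2.416 = 115 W/m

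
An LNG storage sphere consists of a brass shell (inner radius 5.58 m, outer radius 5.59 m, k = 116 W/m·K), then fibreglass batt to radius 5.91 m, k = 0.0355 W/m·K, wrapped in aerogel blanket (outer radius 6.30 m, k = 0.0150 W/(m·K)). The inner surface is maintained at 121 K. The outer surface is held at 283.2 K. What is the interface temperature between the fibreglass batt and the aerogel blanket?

T = 167 K

Series thermal resistances, inner to outer:
  R_brass = (1/5.58 − 1/5.59)/(4πk) = 3.206×10^-4/(4π·116) = 2.199×10^-7 K/W
  R_fibreglass batt = (1/5.59 − 1/5.91)/(4πk) = 0.009686/(4π·0.0355) = 0.02171 K/W
  R_aerogel blanket = (1/5.91 − 1/6.30)/(4πk) = 0.01047/(4π·0.0150) = 0.05557 K/W
ΣR = 2.199×10^-7 + 0.02171 + 0.05557 = 0.07728 K/W
Q = ΔT/ΣR = (121 K − 283.2 K)/0.07728 = -2099 W
From the inner boundary to the fibreglass batt/aerogel blanket interface, ΣR_partial = 0.02171 K/W.
T_interface = T_in − Q·ΣR_partial = 121 K − (-2099)(0.02171) = 167 K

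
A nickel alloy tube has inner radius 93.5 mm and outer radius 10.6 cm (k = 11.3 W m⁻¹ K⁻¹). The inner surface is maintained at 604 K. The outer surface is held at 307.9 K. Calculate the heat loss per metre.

Q' = 168 kW/m

Q' = 2πk·ΔT/ln(r₂/r₁) = 2π × 11.3 × 296.1 / ln(0.106/0.0935) = 1.68×10^5 W/m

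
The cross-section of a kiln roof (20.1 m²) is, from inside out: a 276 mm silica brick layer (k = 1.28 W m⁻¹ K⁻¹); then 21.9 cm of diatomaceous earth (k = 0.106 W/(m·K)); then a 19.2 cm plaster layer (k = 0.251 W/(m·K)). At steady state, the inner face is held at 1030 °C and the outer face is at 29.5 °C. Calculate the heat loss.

Treat each layer as a resistance in series:
  R_silica brick = L/(kA) = 0.276/(1.28·20.1) = 0.01073 K/W
  R_diatomaceous earth = L/(kA) = 0.219/(0.106·20.1) = 0.1028 K/W
  R_plaster = L/(kA) = 0.192/(0.251·20.1) = 0.03806 K/W
ΣR = 0.01073 + 0.1028 + 0.03806 = 0.1516 K/W
Q = ΔT/ΣR = (1030 °C − 29.5 °C)/0.1516 = 6600 W

Q = 6600 W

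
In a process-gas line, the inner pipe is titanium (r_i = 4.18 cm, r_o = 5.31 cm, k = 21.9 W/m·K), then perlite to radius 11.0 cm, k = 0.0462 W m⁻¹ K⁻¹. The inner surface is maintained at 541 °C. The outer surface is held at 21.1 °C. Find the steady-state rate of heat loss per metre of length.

Treat each layer as a resistance in series:
  R'_titanium = ln(0.0531/0.0418)/(2πk) = 0.2393/(2π·21.9) = 0.001739 m·K/W
  R'_perlite = ln(0.110/0.0531)/(2πk) = 0.7283/(2π·0.0462) = 2.509 m·K/W
ΣR = 0.001739 + 2.509 = 2.511 m·K/W
Q' = ΔT/ΣR = (541 °C − 21.1 °C)/2.511 = 207 W/m

Q' = 207 W/m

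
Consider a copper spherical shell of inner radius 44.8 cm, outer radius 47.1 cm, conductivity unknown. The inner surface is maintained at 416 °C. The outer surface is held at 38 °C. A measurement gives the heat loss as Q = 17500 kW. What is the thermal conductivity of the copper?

ΣR = ΔT/Q = |416 − 38|/1.75×10^7 = 2.160×10^-5 K/W
(1/r₁−1/r₂)/(4πk) = 2.160×10^-5 ⇒ k = 0.1090/(4π·2.160×10^-5) = 402 W/m·K

k = 402 W/m·K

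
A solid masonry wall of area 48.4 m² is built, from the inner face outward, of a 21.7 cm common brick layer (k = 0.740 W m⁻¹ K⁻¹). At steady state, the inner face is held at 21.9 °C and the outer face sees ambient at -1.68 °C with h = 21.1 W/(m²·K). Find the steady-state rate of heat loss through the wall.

Q = 3.35 kW

Resistance network (inner→outer):
  R_common brick = L/(kA) = 0.217/(0.740·48.4) = 0.006059 K/W
  R_conv,out = 1/(hA) = 1/(21.1·48.4) = 9.792×10^-4 K/W
ΣR = 0.006059 + 9.792×10^-4 = 0.007038 K/W
Q = ΔT/ΣR = (21.9 °C − -1.68 °C)/0.007038 = 3350 W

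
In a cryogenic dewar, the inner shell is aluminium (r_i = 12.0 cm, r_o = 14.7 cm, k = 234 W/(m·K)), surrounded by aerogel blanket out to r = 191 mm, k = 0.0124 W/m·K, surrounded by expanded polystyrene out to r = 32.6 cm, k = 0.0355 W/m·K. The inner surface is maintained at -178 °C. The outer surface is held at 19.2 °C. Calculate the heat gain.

Treat each layer as a resistance in series:
  R_aluminium = (1/0.120 − 1/0.147)/(4πk) = 1.531/(4π·234) = 5.205×10^-4 K/W
  R_aerogel blanket = (1/0.147 − 1/0.191)/(4πk) = 1.567/(4π·0.0124) = 10.06 K/W
  R_expanded polystyrene = (1/0.191 − 1/0.326)/(4πk) = 2.168/(4π·0.0355) = 4.860 K/W
ΣR = 5.205×10^-4 + 10.06 + 4.860 = 14.92 K/W
Q = ΔT/ΣR = (-178 °C − 19.2 °C)/14.92 = -13.2 W
(Negative Q ⇒ heat flows inward; heat gain = 13.2 W.)

Q = 13.2 W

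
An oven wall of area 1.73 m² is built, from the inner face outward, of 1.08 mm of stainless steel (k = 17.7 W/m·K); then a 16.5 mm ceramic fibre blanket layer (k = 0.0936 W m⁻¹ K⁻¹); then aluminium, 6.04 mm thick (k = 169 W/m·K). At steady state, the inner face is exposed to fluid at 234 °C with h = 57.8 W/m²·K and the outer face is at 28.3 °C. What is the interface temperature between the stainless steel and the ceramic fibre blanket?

Series thermal resistances, inner to outer:
  R_conv,in = 1/(hA) = 1/(57.8·1.73) = 0.01000 K/W
  R_stainless steel = L/(kA) = 0.00108/(17.7·1.73) = 3.527×10^-5 K/W
  R_ceramic fibre blanket = L/(kA) = 0.0165/(0.0936·1.73) = 0.1019 K/W
  R_aluminium = L/(kA) = 0.00604/(169·1.73) = 2.066×10^-5 K/W
ΣR = 0.01000 + 3.527×10^-5 + 0.1019 + 2.066×10^-5 = 0.1120 K/W
Q = ΔT/ΣR = (234 °C − 28.3 °C)/0.1120 = 1837 W
From the inner boundary to the stainless steel/ceramic fibre blanket interface, ΣR_partial = 0.01004 K/W.
T_interface = T_in − Q·ΣR_partial = 234 °C − (1837)(0.01004) = 216 °C

T = 216 °C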